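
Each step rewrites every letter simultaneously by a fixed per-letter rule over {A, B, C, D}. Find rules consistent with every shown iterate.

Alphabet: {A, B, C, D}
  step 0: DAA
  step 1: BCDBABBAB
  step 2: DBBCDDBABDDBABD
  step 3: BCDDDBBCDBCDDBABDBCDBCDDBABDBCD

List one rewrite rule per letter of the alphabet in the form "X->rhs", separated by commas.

  step 2 ⇒ step 3: DBBCDDBABDDBABD ⇒ BCD·D·D·B·BCD·BCD·D·BAB·D·BCD·BCD·D·BAB·D·BCD
    A ↦ BAB
    B ↦ D
    C ↦ B
    D ↦ BCD

A->BAB, B->D, C->B, D->BCD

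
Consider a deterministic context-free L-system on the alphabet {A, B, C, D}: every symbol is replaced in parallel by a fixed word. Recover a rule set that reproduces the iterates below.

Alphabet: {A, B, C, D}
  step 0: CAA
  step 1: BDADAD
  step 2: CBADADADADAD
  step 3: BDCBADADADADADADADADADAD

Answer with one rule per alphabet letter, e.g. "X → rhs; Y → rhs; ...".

A->AD, B->CB, C->BD, D->AD

  step 2 ⇒ step 3: CBADADADADAD ⇒ BD·CB·AD·AD·AD·AD·AD·AD·AD·AD·AD·AD
    A ↦ AD
    B ↦ CB
    C ↦ BD
    D ↦ AD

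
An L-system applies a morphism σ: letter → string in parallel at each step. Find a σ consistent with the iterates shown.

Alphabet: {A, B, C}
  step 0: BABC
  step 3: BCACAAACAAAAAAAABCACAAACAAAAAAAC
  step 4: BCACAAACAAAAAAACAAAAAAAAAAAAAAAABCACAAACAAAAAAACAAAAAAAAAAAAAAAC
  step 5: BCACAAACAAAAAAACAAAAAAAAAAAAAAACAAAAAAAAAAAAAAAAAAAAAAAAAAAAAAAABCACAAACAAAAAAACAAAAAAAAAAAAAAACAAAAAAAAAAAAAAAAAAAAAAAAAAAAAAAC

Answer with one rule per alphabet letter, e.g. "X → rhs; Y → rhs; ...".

A->AA, B->BC, C->AC

  step 4 ⇒ step 5: BCACAAACAAAAAAACAAAAAAAAAAAAAAAABCACAAACAAAAAAACAAAAAAAAAAAAAAAC ⇒ BC·AC·AA·AC·AA·AA·AA·AC·AA·AA·AA·AA·AA·AA·AA·AC·AA·AA·AA·AA·AA·AA·AA·AA·AA·AA·AA·AA·AA·AA·AA·AA·BC·AC·AA·AC·AA·AA·AA·AC·AA·AA·AA·AA·AA·AA·AA·AC·AA·AA·AA·AA·AA·AA·AA·AA·AA·AA·AA·AA·AA·AA·AA·AC
    A ↦ AA
    B ↦ BC
    C ↦ AC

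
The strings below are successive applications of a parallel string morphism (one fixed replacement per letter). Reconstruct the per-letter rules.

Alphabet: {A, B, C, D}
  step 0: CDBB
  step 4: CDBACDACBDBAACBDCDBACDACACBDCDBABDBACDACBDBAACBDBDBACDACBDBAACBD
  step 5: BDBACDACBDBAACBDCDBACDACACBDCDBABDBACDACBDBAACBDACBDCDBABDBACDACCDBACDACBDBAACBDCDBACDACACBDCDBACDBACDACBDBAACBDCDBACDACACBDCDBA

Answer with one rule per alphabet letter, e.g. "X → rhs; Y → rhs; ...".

  step 4 ⇒ step 5: CDBACDACBDBAACBDCDBACDACACBDCDBABDBACDACBDBAACBDBDBACDACBDBAACBD ⇒ BD·BA·CD·AC·BD·BA·AC·BD·CD·BA·CD·AC·AC·BD·CD·BA·BD·BA·CD·AC·BD·BA·AC·BD·AC·BD·CD·BA·BD·BA·CD·AC·CD·BA·CD·AC·BD·BA·AC·BD·CD·BA·CD·AC·AC·BD·CD·BA·CD·BA·CD·AC·BD·BA·AC·BD·CD·BA·CD·AC·AC·BD·CD·BA
    A ↦ AC
    B ↦ CD
    C ↦ BD
    D ↦ BA

A->AC, B->CD, C->BD, D->BA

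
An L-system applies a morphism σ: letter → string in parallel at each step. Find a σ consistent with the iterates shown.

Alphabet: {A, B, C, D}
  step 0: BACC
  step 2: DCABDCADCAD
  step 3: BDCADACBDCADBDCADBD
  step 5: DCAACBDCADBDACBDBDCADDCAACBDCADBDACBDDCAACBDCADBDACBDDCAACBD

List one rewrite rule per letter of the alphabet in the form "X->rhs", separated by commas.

A->D, B->AC, C->CA, D->BD

  step 2 ⇒ step 3: DCABDCADCAD ⇒ BD·CA·D·AC·BD·CA·D·BD·CA·D·BD
    A ↦ D
    B ↦ AC
    C ↦ CA
    D ↦ BD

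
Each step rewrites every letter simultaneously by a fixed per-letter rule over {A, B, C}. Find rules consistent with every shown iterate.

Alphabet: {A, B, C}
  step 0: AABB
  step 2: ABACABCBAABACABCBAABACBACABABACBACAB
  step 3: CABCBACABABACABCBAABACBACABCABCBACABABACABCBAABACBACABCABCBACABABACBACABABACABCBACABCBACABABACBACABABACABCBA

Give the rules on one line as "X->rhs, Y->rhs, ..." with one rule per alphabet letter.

A->CAB, B->CBA, C->ABA

  step 2 ⇒ step 3: ABACABCBAABACABCBAABACBACABABACBACAB ⇒ CAB·CBA·CAB·ABA·CAB·CBA·ABA·CBA·CAB·CAB·CBA·CAB·ABA·CAB·CBA·ABA·CBA·CAB·CAB·CBA·CAB·ABA·CBA·CAB·ABA·CAB·CBA·CAB·CBA·CAB·ABA·CBA·CAB·ABA·CAB·CBA
    A ↦ CAB
    B ↦ CBA
    C ↦ ABA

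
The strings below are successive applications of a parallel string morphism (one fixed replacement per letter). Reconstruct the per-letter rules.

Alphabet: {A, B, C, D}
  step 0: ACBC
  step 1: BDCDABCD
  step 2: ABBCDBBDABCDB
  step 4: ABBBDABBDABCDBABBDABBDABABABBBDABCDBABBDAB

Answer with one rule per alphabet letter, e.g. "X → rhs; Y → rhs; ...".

A->BD, B->AB, C->CD, D->B

  step 1 ⇒ step 2: BDCDABCD ⇒ AB·B·CD·B·BD·AB·CD·B
    A ↦ BD
    B ↦ AB
    C ↦ CD
    D ↦ B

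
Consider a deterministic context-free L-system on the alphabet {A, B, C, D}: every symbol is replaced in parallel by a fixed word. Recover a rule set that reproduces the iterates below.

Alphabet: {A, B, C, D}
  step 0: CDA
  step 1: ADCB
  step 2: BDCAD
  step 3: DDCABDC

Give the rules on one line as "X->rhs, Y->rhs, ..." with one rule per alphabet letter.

A->B, B->D, C->A, D->DC

  step 2 ⇒ step 3: BDCAD ⇒ D·DC·A·B·DC
    A ↦ B
    B ↦ D
    C ↦ A
    D ↦ DC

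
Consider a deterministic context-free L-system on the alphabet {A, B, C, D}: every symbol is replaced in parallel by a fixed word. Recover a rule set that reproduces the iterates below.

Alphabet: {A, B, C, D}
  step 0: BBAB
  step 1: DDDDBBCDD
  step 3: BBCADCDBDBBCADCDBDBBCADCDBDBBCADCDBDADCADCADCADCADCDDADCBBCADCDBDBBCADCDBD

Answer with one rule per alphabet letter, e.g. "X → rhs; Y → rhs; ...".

A->BBC, B->DD, C->DBD, D->ADC

  step 0 ⇒ step 1: BBAB ⇒ DD·DD·BBC·DD
    A ↦ BBC
    B ↦ DD
    C ↦ DBD  (constrained at step 1)
    D ↦ ADC  (constrained at step 1)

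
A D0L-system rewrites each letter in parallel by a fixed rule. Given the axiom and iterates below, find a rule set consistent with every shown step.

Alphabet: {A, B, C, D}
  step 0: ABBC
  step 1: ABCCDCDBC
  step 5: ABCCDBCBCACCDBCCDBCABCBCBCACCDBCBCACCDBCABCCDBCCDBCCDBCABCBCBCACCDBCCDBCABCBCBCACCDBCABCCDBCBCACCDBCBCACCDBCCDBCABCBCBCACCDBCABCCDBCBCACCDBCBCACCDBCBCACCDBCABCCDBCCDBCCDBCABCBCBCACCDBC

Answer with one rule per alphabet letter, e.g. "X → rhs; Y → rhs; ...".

  step 0 ⇒ step 1: ABBC ⇒ ABC·CD·CD·BC
    A ↦ ABC
    B ↦ CD
    C ↦ BC
    D ↦ AC  (constrained at step 1)

A->ABC, B->CD, C->BC, D->AC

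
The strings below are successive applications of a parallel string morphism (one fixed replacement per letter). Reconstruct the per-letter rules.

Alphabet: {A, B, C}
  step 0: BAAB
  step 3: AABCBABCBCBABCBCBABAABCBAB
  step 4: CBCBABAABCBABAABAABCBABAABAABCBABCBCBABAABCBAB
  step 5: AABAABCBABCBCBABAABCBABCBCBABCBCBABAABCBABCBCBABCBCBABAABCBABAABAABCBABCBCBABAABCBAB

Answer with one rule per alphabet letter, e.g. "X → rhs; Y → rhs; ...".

  step 4 ⇒ step 5: CBCBABAABCBABAABAABCBABAABAABCBABCBCBABAABCBAB ⇒ A·AB·A·AB·CB·AB·CB·CB·AB·A·AB·CB·AB·CB·CB·AB·CB·CB·AB·A·AB·CB·AB·CB·CB·AB·CB·CB·AB·A·AB·CB·AB·A·AB·A·AB·CB·AB·CB·CB·AB·A·AB·CB·AB
    A ↦ CB
    B ↦ AB
    C ↦ A

A->CB, B->AB, C->A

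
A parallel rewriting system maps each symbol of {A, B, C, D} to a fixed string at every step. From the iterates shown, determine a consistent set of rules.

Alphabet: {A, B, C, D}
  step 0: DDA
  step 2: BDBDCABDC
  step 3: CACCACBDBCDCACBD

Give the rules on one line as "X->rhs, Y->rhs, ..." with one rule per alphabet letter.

  step 2 ⇒ step 3: BDBDCABDC ⇒ CA·C·CA·C·BD·BCD·CA·C·BD
    A ↦ BCD
    B ↦ CA
    C ↦ BD
    D ↦ C

A->BCD, B->CA, C->BD, D->C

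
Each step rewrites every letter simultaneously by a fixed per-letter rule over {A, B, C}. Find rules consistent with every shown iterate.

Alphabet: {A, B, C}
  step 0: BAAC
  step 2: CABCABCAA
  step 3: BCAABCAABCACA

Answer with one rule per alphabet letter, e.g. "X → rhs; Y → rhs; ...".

  step 2 ⇒ step 3: CABCABCAA ⇒ B·CA·A·B·CA·A·B·CA·CA
    A ↦ CA
    B ↦ A
    C ↦ B

A->CA, B->A, C->B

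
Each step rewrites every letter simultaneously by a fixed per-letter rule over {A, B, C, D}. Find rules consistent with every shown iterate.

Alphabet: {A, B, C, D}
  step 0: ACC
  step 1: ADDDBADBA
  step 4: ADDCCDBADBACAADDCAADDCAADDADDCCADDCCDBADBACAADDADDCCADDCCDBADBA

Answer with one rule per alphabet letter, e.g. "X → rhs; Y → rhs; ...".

  step 0 ⇒ step 1: ACC ⇒ ADD·DBA·DBA
    A ↦ ADD
    C ↦ DBA
    B ↦ A  (constrained at step 1)
    D ↦ C  (constrained at step 1)

A->ADD, B->A, C->DBA, D->C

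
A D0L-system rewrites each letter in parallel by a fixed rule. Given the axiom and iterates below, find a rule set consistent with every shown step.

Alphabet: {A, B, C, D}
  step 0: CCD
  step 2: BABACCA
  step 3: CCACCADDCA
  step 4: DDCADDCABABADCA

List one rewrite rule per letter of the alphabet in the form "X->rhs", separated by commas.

A->CA, B->C, C->D, D->BA

  step 3 ⇒ step 4: CCACCADDCA ⇒ D·D·CA·D·D·CA·BA·BA·D·CA
    A ↦ CA
    C ↦ D
    D ↦ BA
  step 2 ⇒ step 3: BABACCA ⇒ C·CA·C·CA·D·D·CA
    B ↦ C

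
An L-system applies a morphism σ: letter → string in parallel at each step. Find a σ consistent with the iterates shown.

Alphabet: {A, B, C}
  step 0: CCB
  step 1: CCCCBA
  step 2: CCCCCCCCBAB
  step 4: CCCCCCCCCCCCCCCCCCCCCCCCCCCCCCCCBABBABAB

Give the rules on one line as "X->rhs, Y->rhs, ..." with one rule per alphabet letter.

  step 1 ⇒ step 2: CCCCBA ⇒ CC·CC·CC·CC·BA·B
    A ↦ B
    B ↦ BA
    C ↦ CC

A->B, B->BA, C->CC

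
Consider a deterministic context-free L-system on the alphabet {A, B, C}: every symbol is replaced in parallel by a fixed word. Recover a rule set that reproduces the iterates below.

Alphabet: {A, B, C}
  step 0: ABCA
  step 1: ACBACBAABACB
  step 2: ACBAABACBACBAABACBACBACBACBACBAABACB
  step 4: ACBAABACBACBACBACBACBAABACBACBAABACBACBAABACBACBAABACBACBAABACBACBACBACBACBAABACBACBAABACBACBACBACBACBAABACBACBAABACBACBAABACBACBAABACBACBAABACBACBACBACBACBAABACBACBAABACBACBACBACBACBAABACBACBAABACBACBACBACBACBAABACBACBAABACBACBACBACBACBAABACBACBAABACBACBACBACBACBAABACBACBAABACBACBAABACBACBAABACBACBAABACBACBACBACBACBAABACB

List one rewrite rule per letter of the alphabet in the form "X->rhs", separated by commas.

  step 1 ⇒ step 2: ACBACBAABACB ⇒ ACB·AAB·ACB·ACB·AAB·ACB·ACB·ACB·ACB·ACB·AAB·ACB
    A ↦ ACB
    B ↦ ACB
    C ↦ AAB

A->ACB, B->ACB, C->AAB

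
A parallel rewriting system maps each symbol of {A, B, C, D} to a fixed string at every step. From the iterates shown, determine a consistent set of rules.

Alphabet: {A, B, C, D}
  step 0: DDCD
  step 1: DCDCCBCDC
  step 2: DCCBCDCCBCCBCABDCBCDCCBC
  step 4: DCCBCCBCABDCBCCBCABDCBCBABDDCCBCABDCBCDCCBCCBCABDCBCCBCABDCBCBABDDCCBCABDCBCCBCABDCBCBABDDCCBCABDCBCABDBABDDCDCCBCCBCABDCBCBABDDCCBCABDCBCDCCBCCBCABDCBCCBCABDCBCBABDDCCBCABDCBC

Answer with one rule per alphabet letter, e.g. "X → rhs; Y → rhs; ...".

  step 1 ⇒ step 2: DCDCCBCDC ⇒ DC·CBC·DC·CBC·CBC·ABD·CBC·DC·CBC
    B ↦ ABD
    C ↦ CBC
    D ↦ DC
    A ↦ B  (constrained at step 2)

A->B, B->ABD, C->CBC, D->DC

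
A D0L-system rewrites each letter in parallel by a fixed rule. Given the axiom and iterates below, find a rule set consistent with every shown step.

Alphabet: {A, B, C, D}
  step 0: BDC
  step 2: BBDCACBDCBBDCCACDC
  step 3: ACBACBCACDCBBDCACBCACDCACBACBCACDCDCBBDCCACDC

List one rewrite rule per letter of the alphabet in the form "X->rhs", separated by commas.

  step 2 ⇒ step 3: BBDCACBDCBBDCCACDC ⇒ ACB·ACB·CAC·DC·BB·DC·ACB·CAC·DC·ACB·ACB·CAC·DC·DC·BB·DC·CAC·DC
    A ↦ BB
    B ↦ ACB
    C ↦ DC
    D ↦ CAC

A->BB, B->ACB, C->DC, D->CAC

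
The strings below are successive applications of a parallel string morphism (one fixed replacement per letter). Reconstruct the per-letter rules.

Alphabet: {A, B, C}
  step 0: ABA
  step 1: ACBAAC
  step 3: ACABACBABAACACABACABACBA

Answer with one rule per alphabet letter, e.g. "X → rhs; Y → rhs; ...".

A->AC, B->BA, C->AB

  step 0 ⇒ step 1: ABA ⇒ AC·BA·AC
    A ↦ AC
    B ↦ BA
    C ↦ AB  (constrained at step 1)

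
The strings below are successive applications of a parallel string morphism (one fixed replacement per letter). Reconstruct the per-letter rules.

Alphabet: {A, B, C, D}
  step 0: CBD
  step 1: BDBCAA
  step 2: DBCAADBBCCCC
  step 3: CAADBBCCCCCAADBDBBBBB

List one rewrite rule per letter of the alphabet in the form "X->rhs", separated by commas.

A->CC, B->DB, C->B, D->CAA

  step 2 ⇒ step 3: DBCAADBBCCCC ⇒ CAA·DB·B·CC·CC·CAA·DB·DB·B·B·B·B
    A ↦ CC
    B ↦ DB
    C ↦ B
    D ↦ CAA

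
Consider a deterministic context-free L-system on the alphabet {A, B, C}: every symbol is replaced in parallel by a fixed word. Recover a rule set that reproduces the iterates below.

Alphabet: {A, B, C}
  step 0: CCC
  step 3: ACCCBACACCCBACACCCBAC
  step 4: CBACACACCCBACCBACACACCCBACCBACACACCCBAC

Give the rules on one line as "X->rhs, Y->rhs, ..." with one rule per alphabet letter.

A->CB, B->C, C->AC

  step 3 ⇒ step 4: ACCCBACACCCBACACCCBAC ⇒ CB·AC·AC·AC·C·CB·AC·CB·AC·AC·AC·C·CB·AC·CB·AC·AC·AC·C·CB·AC
    A ↦ CB
    B ↦ C
    C ↦ AC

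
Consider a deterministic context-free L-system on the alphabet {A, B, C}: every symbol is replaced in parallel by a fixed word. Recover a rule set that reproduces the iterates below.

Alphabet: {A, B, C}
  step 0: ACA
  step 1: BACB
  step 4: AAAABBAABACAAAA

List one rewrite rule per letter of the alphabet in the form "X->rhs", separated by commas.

A->B, B->AA, C->AC

  step 0 ⇒ step 1: ACA ⇒ B·AC·B
    A ↦ B
    C ↦ AC
    B ↦ AA  (constrained at step 1)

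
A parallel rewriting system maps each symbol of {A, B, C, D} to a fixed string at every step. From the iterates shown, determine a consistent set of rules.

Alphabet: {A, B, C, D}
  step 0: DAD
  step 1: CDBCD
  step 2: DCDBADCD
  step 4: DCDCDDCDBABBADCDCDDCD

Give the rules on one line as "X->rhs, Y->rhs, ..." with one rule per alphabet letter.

  step 1 ⇒ step 2: CDBCD ⇒ D·CD·BA·D·CD
    B ↦ BA
    C ↦ D
    D ↦ CD
  step 0 ⇒ step 1: DAD ⇒ CD·B·CD
    A ↦ B

A->B, B->BA, C->D, D->CD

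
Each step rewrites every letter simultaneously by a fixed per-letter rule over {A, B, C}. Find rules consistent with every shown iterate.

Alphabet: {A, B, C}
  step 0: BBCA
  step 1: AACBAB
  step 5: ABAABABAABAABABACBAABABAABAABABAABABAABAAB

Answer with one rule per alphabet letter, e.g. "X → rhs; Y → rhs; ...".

  step 0 ⇒ step 1: BBCA ⇒ A·A·CB·AB
    A ↦ AB
    B ↦ A
    C ↦ CB

A->AB, B->A, C->CB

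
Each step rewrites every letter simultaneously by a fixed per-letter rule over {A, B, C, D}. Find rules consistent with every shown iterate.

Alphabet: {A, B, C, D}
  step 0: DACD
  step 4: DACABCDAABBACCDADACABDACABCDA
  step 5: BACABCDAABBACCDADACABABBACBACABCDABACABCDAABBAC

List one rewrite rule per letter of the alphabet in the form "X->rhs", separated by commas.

A->C, B->DA, C->AB, D->BA

  step 4 ⇒ step 5: DACABCDAABBACCDADACABDACABCDA ⇒ BA·C·AB·C·DA·AB·BA·C·C·DA·DA·C·AB·AB·BA·C·BA·C·AB·C·DA·BA·C·AB·C·DA·AB·BA·C
    A ↦ C
    B ↦ DA
    C ↦ AB
    D ↦ BA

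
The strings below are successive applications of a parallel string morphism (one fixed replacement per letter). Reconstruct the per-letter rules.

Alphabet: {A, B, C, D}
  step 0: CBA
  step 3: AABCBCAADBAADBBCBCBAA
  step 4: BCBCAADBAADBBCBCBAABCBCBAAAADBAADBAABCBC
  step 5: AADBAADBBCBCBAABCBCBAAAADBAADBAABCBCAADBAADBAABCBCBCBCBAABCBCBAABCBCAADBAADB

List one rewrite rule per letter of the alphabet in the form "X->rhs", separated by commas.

  step 4 ⇒ step 5: BCBCAADBAADBBCBCBAABCBCBAAAADBAADBAABCBC ⇒ AA·DB·AA·DB·BC·BC·B·AA·BC·BC·B·AA·AA·DB·AA·DB·AA·BC·BC·AA·DB·AA·DB·AA·BC·BC·BC·BC·B·AA·BC·BC·B·AA·BC·BC·AA·DB·AA·DB
    A ↦ BC
    B ↦ AA
    C ↦ DB
    D ↦ B

A->BC, B->AA, C->DB, D->B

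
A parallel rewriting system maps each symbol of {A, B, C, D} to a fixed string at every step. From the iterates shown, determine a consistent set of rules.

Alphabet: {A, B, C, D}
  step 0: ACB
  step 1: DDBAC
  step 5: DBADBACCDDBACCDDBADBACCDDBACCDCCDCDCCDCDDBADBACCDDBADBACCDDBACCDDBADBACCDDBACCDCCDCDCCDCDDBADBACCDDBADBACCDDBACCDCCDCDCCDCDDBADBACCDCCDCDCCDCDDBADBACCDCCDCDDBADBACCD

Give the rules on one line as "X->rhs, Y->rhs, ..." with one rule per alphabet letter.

  step 0 ⇒ step 1: ACB ⇒ D·DBA·C
    A ↦ D
    B ↦ C
    C ↦ DBA
    D ↦ CCD  (constrained at step 1)

A->D, B->C, C->DBA, D->CCD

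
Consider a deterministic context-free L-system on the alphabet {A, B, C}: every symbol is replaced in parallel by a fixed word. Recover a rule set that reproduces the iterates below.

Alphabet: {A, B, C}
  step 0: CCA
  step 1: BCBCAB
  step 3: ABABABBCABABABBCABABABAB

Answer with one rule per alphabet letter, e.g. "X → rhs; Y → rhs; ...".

  step 0 ⇒ step 1: CCA ⇒ BC·BC·AB
    A ↦ AB
    C ↦ BC
    B ↦ AB  (constrained at step 1)

A->AB, B->AB, C->BC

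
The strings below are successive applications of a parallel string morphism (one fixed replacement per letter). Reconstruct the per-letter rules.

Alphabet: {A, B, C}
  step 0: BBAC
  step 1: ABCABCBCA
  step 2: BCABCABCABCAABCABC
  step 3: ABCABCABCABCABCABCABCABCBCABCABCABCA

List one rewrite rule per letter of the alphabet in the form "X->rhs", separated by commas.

A->BC, B->ABC, C->A

  step 2 ⇒ step 3: BCABCABCABCAABCABC ⇒ ABC·A·BC·ABC·A·BC·ABC·A·BC·ABC·A·BC·BC·ABC·A·BC·ABC·A
    A ↦ BC
    B ↦ ABC
    C ↦ A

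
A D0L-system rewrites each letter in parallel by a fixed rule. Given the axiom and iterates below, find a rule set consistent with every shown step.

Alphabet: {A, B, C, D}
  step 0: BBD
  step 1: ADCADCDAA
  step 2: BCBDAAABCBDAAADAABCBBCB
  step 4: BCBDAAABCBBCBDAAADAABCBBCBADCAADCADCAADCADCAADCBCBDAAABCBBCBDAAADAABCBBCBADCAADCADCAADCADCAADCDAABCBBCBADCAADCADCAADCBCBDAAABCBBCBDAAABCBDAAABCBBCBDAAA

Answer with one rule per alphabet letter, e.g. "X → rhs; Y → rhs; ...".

A->BCB, B->ADC, C->A, D->DAA

  step 1 ⇒ step 2: ADCADCDAA ⇒ BCB·DAA·A·BCB·DAA·A·DAA·BCB·BCB
    A ↦ BCB
    C ↦ A
    D ↦ DAA
  step 0 ⇒ step 1: BBD ⇒ ADC·ADC·DAA
    B ↦ ADC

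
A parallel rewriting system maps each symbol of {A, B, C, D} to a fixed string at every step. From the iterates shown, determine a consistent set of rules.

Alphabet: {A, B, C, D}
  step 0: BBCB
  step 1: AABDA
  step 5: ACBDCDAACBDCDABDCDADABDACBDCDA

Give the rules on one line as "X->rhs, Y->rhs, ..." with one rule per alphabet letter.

A->DA, B->A, C->BD, D->C

  step 0 ⇒ step 1: BBCB ⇒ A·A·BD·A
    B ↦ A
    C ↦ BD
    A ↦ DA  (constrained at step 1)
    D ↦ C  (constrained at step 1)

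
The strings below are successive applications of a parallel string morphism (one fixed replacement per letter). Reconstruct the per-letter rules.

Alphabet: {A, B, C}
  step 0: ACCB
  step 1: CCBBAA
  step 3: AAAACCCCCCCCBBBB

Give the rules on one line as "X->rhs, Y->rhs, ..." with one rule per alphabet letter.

  step 0 ⇒ step 1: ACCB ⇒ CC·B·B·AA
    A ↦ CC
    B ↦ AA
    C ↦ B

A->CC, B->AA, C->B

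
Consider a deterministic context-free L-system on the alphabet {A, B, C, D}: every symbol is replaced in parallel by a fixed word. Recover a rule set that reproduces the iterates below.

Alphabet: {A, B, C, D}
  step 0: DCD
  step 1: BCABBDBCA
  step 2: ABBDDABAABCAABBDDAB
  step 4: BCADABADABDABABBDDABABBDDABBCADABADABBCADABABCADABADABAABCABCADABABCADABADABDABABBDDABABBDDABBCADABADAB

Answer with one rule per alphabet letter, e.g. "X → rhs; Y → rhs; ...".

  step 1 ⇒ step 2: BCABBDBCA ⇒ A·BBD·DAB·A·A·BCA·A·BBD·DAB
    A ↦ DAB
    B ↦ A
    C ↦ BBD
    D ↦ BCA

A->DAB, B->A, C->BBD, D->BCA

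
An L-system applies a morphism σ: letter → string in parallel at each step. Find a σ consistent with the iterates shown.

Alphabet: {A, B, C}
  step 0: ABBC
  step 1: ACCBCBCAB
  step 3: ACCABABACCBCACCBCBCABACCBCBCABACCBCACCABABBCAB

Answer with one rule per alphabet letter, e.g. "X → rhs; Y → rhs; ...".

A->ACC, B->BC, C->AB

  step 0 ⇒ step 1: ABBC ⇒ ACC·BC·BC·AB
    A ↦ ACC
    B ↦ BC
    C ↦ AB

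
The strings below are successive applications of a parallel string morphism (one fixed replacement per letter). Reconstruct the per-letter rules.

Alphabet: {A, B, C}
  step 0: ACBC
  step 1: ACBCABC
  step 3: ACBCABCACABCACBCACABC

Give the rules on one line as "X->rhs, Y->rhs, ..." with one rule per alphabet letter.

  step 0 ⇒ step 1: ACBC ⇒ AC·BC·A·BC
    A ↦ AC
    B ↦ A
    C ↦ BC

A->AC, B->A, C->BC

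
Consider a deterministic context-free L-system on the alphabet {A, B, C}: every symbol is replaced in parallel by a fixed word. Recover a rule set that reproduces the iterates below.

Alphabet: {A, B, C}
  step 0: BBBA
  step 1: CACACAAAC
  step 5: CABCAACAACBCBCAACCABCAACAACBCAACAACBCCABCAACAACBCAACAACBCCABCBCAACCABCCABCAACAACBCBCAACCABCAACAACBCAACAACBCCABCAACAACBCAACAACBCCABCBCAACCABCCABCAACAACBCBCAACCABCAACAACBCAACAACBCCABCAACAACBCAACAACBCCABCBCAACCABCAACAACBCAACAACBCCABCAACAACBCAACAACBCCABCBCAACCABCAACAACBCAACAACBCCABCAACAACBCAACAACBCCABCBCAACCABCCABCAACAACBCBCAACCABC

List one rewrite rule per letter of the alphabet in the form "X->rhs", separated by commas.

  step 0 ⇒ step 1: BBBA ⇒ CA·CA·CA·AAC
    A ↦ AAC
    B ↦ CA
    C ↦ BC  (constrained at step 1)

A->AAC, B->CA, C->BC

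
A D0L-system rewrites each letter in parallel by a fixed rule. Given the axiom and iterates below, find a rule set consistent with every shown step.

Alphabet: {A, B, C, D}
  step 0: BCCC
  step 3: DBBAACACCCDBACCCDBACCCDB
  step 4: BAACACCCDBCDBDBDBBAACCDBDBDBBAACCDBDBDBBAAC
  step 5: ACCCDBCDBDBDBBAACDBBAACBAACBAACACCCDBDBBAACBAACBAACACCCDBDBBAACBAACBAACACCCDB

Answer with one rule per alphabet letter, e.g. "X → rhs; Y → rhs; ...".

A->C, B->AC, C->DB, D->BA

  step 4 ⇒ step 5: BAACACCCDBCDBDBDBBAACCDBDBDBBAACCDBDBDBBAAC ⇒ AC·C·C·DB·C·DB·DB·DB·BA·AC·DB·BA·AC·BA·AC·BA·AC·AC·C·C·DB·DB·BA·AC·BA·AC·BA·AC·AC·C·C·DB·DB·BA·AC·BA·AC·BA·AC·AC·C·C·DB
    A ↦ C
    B ↦ AC
    C ↦ DB
    D ↦ BA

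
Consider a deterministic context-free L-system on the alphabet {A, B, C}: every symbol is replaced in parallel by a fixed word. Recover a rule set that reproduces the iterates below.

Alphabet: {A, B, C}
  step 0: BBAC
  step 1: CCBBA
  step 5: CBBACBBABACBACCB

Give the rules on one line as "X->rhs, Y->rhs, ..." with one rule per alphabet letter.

A->B, B->C, C->BA

  step 0 ⇒ step 1: BBAC ⇒ C·C·B·BA
    A ↦ B
    B ↦ C
    C ↦ BA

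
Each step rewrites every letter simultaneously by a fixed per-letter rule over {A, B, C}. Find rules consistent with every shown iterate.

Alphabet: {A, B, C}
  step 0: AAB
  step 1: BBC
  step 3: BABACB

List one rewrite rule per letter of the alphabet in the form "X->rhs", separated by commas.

A->B, B->C, C->BA

  step 0 ⇒ step 1: AAB ⇒ B·B·C
    A ↦ B
    B ↦ C
    C ↦ BA  (constrained at step 1)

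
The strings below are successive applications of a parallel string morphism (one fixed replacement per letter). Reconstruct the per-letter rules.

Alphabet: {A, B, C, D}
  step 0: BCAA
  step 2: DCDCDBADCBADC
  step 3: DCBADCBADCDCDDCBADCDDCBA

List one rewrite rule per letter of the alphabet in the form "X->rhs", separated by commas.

A->CD, B->D, C->BA, D->DC

  step 2 ⇒ step 3: DCDCDBADCBADC ⇒ DC·BA·DC·BA·DC·D·CD·DC·BA·D·CD·DC·BA
    A ↦ CD
    B ↦ D
    C ↦ BA
    D ↦ DC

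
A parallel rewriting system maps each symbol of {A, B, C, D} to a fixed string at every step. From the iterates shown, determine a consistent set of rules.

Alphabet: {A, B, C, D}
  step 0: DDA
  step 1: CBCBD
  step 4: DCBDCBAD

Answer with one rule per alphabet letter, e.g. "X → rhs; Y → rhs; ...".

A->D, B->A, C->B, D->CB

  step 0 ⇒ step 1: DDA ⇒ CB·CB·D
    A ↦ D
    D ↦ CB
    B ↦ A  (constrained at step 1)
    C ↦ B  (constrained at step 1)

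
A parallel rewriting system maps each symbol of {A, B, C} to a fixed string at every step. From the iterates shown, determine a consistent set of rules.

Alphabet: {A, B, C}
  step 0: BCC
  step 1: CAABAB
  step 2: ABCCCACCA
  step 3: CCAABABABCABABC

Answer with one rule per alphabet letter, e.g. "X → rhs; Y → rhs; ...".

A->C, B->CA, C->AB

  step 2 ⇒ step 3: ABCCCACCA ⇒ C·CA·AB·AB·AB·C·AB·AB·C
    A ↦ C
    B ↦ CA
    C ↦ AB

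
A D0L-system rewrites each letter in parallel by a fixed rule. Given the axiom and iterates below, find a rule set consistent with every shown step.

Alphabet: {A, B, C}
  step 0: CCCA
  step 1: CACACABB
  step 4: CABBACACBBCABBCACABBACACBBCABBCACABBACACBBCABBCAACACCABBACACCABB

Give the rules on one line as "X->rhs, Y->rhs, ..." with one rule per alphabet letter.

A->BB, B->AC, C->CA

  step 0 ⇒ step 1: CCCA ⇒ CA·CA·CA·BB
    A ↦ BB
    C ↦ CA
    B ↦ AC  (constrained at step 1)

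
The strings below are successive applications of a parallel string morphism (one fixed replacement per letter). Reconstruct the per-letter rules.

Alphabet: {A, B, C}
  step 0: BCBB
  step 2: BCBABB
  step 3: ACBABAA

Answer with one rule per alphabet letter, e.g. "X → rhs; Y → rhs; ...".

A->B, B->A, C->CB

  step 2 ⇒ step 3: BCBABB ⇒ A·CB·A·B·A·A
    A ↦ B
    B ↦ A
    C ↦ CB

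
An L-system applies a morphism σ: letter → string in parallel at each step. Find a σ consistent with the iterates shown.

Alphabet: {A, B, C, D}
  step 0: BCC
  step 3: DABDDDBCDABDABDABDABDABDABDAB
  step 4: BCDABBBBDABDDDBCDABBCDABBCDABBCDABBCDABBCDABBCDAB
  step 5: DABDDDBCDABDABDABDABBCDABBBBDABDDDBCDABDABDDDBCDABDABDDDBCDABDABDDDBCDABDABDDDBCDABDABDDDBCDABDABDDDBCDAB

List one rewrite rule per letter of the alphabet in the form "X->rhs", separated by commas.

  step 4 ⇒ step 5: BCDABBBBDABDDDBCDABBCDABBCDABBCDABBCDABBCDABBCDAB ⇒ DAB·DDD·B·C·DAB·DAB·DAB·DAB·B·C·DAB·B·B·B·DAB·DDD·B·C·DAB·DAB·DDD·B·C·DAB·DAB·DDD·B·C·DAB·DAB·DDD·B·C·DAB·DAB·DDD·B·C·DAB·DAB·DDD·B·C·DAB·DAB·DDD·B·C·DAB
    A ↦ C
    B ↦ DAB
    C ↦ DDD
    D ↦ B

A->C, B->DAB, C->DDD, D->B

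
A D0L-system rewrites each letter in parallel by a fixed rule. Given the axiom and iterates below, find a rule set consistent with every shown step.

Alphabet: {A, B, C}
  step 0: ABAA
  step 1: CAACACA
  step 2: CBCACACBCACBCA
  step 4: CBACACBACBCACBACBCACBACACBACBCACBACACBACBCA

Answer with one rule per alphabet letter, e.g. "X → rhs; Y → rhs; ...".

A->CA, B->A, C->CB

  step 1 ⇒ step 2: CAACACA ⇒ CB·CA·CA·CB·CA·CB·CA
    A ↦ CA
    C ↦ CB
  step 0 ⇒ step 1: ABAA ⇒ CA·A·CA·CA
    B ↦ A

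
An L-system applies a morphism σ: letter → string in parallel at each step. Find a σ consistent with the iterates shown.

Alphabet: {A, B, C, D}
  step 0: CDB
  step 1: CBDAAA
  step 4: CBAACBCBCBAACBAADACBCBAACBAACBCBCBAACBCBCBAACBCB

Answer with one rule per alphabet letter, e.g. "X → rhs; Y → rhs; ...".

  step 0 ⇒ step 1: CDB ⇒ CB·DA·AA
    B ↦ AA
    C ↦ CB
    D ↦ DA
    A ↦ CB  (constrained at step 1)

A->CB, B->AA, C->CB, D->DA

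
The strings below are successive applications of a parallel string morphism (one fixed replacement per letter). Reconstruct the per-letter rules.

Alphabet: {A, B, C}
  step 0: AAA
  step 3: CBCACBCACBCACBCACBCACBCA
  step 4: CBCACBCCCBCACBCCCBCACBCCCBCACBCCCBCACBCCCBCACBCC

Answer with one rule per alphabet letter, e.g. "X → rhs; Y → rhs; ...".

A->CC, B->CA, C->CB

  step 3 ⇒ step 4: CBCACBCACBCACBCACBCACBCA ⇒ CB·CA·CB·CC·CB·CA·CB·CC·CB·CA·CB·CC·CB·CA·CB·CC·CB·CA·CB·CC·CB·CA·CB·CC
    A ↦ CC
    B ↦ CA
    C ↦ CB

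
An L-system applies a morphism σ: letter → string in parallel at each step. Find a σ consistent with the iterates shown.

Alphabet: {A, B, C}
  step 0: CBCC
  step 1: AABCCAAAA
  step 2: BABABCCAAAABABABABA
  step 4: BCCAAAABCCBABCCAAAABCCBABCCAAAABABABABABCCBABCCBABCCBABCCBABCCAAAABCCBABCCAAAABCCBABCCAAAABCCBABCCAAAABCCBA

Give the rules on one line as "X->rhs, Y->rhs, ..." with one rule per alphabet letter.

A->BA, B->BCC, C->AA

  step 1 ⇒ step 2: AABCCAAAA ⇒ BA·BA·BCC·AA·AA·BA·BA·BA·BA
    A ↦ BA
    B ↦ BCC
    C ↦ AA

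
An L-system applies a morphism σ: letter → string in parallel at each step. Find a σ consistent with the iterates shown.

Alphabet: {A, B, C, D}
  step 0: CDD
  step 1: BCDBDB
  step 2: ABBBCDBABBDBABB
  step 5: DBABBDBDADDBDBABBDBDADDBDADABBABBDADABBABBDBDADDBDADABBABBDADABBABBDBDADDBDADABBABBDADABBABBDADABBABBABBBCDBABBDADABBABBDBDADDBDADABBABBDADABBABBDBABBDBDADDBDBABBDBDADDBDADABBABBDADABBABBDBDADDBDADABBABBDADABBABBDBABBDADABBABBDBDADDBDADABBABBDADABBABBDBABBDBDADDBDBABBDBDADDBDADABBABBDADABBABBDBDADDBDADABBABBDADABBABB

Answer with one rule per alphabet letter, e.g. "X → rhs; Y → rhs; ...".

A->DAD, B->ABB, C->BC, D->DB

  step 1 ⇒ step 2: BCDBDB ⇒ ABB·BC·DB·ABB·DB·ABB
    B ↦ ABB
    C ↦ BC
    D ↦ DB
    A ↦ DAD  (constrained at step 2)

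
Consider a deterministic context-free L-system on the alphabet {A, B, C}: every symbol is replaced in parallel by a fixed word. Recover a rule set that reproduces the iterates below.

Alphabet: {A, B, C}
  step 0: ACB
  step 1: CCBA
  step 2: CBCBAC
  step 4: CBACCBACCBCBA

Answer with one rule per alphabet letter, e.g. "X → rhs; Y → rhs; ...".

A->C, B->A, C->CB

  step 1 ⇒ step 2: CCBA ⇒ CB·CB·A·C
    A ↦ C
    B ↦ A
    C ↦ CB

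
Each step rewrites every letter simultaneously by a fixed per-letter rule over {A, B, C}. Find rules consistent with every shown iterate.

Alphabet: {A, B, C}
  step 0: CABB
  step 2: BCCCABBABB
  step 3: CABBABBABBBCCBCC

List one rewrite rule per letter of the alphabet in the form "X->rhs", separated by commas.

  step 2 ⇒ step 3: BCCCABBABB ⇒ C·ABB·ABB·ABB·B·C·C·B·C·C
    A ↦ B
    B ↦ C
    C ↦ ABB

A->B, B->C, C->ABB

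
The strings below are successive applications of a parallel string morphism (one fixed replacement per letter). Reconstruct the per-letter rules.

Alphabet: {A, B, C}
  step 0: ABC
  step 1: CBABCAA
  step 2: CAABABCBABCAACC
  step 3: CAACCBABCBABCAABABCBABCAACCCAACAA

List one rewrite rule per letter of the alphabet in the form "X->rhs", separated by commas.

  step 2 ⇒ step 3: CAABABCBABCAACC ⇒ CAA·C·C·BAB·C·BAB·CAA·BAB·C·BAB·CAA·C·C·CAA·CAA
    A ↦ C
    B ↦ BAB
    C ↦ CAA

A->C, B->BAB, C->CAA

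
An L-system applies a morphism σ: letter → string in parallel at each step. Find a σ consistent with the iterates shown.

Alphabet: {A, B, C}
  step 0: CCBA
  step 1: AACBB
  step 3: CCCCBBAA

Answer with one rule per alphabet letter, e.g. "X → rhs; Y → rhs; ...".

A->BB, B->C, C->A

  step 0 ⇒ step 1: CCBA ⇒ A·A·C·BB
    A ↦ BB
    B ↦ C
    C ↦ A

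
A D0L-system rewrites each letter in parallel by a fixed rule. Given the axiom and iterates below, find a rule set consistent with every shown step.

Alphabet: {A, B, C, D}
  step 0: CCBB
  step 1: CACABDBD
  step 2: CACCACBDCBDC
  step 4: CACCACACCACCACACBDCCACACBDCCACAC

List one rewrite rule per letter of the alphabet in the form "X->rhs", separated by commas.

  step 1 ⇒ step 2: CACABDBD ⇒ CA·C·CA·C·BD·C·BD·C
    A ↦ C
    B ↦ BD
    C ↦ CA
    D ↦ C

A->C, B->BD, C->CA, D->C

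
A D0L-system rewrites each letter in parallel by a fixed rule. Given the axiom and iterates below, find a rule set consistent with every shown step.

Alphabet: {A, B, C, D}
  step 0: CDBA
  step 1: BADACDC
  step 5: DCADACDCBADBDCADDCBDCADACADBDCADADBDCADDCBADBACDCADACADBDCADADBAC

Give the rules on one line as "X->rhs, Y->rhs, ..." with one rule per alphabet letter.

A->DC, B->AC, C->B, D->AD

  step 0 ⇒ step 1: CDBA ⇒ B·AD·AC·DC
    A ↦ DC
    B ↦ AC
    C ↦ B
    D ↦ AD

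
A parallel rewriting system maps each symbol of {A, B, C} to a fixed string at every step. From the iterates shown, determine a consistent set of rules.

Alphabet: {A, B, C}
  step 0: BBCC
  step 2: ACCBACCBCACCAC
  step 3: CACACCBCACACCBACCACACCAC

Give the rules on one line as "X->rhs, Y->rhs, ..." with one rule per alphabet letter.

A->C, B->CB, C->AC

  step 2 ⇒ step 3: ACCBACCBCACCAC ⇒ C·AC·AC·CB·C·AC·AC·CB·AC·C·AC·AC·C·AC
    A ↦ C
    B ↦ CB
    C ↦ AC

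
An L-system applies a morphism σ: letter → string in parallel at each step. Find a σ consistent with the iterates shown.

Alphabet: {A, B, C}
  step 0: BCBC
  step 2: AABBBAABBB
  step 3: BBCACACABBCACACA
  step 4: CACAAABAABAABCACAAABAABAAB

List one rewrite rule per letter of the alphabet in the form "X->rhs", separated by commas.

  step 3 ⇒ step 4: BBCACACABBCACACA ⇒ CA·CA·AA·B·AA·B·AA·B·CA·CA·AA·B·AA·B·AA·B
    A ↦ B
    B ↦ CA
    C ↦ AA

A->B, B->CA, C->AA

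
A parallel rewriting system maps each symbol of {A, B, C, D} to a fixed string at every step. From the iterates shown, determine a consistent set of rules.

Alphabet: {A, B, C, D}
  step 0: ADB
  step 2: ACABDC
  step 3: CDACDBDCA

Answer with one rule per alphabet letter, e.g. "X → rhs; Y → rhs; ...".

A->CD, B->BD, C->A, D->C

  step 2 ⇒ step 3: ACABDC ⇒ CD·A·CD·BD·C·A
    A ↦ CD
    B ↦ BD
    C ↦ A
    D ↦ C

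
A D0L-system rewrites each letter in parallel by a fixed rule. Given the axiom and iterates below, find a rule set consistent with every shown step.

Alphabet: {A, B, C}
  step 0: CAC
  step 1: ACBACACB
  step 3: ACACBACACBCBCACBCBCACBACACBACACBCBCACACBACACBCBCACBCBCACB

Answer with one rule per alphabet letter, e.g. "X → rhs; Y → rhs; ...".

A->AC, B->CBC, C->ACB

  step 0 ⇒ step 1: CAC ⇒ ACB·AC·ACB
    A ↦ AC
    C ↦ ACB
    B ↦ CBC  (constrained at step 1)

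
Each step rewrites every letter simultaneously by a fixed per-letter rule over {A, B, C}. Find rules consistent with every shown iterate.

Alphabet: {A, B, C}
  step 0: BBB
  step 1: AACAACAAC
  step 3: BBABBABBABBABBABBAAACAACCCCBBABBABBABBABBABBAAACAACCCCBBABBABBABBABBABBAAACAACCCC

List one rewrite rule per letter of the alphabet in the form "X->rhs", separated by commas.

  step 0 ⇒ step 1: BBB ⇒ AAC·AAC·AAC
    B ↦ AAC
    A ↦ CCC  (constrained at step 1)
    C ↦ BBA  (constrained at step 1)

A->CCC, B->AAC, C->BBA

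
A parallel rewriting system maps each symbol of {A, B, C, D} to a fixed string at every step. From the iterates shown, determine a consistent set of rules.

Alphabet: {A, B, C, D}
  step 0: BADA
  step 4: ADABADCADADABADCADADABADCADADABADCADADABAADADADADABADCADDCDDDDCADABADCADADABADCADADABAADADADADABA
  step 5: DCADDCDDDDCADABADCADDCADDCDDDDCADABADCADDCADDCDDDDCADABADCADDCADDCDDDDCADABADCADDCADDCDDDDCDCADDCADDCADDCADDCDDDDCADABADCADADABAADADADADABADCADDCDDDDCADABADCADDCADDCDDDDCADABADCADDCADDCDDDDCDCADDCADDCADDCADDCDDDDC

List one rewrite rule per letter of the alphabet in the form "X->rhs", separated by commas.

A->DC, B->DDD, C->ABA, D->AD

  step 4 ⇒ step 5: ADABADCADADABADCADADABADCADADABADCADADABAADADADADABADCADDCDDDDCADABADCADADABADCADADABAADADADADABA ⇒ DC·AD·DC·DDD·DC·AD·ABA·DC·AD·DC·AD·DC·DDD·DC·AD·ABA·DC·AD·DC·AD·DC·DDD·DC·AD·ABA·DC·AD·DC·AD·DC·DDD·DC·AD·ABA·DC·AD·DC·AD·DC·DDD·DC·DC·AD·DC·AD·DC·AD·DC·AD·DC·DDD·DC·AD·ABA·DC·AD·AD·ABA·AD·AD·AD·AD·ABA·DC·AD·DC·DDD·DC·AD·ABA·DC·AD·DC·AD·DC·DDD·DC·AD·ABA·DC·AD·DC·AD·DC·DDD·DC·DC·AD·DC·AD·DC·AD·DC·AD·DC·DDD·DC
    A ↦ DC
    B ↦ DDD
    C ↦ ABA
    D ↦ AD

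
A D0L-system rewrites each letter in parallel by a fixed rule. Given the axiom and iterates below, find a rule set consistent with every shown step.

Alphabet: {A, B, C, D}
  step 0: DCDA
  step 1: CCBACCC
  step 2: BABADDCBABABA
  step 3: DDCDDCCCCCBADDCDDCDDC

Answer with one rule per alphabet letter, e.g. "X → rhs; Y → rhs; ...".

  step 2 ⇒ step 3: BABADDCBABABA ⇒ DD·C·DD·C·CC·CC·BA·DD·C·DD·C·DD·C
    A ↦ C
    B ↦ DD
    C ↦ BA
    D ↦ CC

A->C, B->DD, C->BA, D->CC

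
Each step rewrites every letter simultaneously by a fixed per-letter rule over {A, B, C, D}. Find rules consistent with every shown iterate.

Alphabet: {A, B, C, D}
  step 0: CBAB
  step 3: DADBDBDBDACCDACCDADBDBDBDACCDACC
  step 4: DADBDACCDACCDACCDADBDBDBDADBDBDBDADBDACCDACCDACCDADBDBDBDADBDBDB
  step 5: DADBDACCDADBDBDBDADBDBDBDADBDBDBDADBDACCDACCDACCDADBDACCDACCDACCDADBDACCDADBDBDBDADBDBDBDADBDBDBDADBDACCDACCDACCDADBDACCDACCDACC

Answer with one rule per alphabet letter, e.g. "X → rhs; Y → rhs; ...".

A->DB, B->CC, C->DB, D->DA

  step 4 ⇒ step 5: DADBDACCDACCDACCDADBDBDBDADBDBDBDADBDACCDACCDACCDADBDBDBDADBDBDB ⇒ DA·DB·DA·CC·DA·DB·DB·DB·DA·DB·DB·DB·DA·DB·DB·DB·DA·DB·DA·CC·DA·CC·DA·CC·DA·DB·DA·CC·DA·CC·DA·CC·DA·DB·DA·CC·DA·DB·DB·DB·DA·DB·DB·DB·DA·DB·DB·DB·DA·DB·DA·CC·DA·CC·DA·CC·DA·DB·DA·CC·DA·CC·DA·CC
    A ↦ DB
    B ↦ CC
    C ↦ DB
    D ↦ DA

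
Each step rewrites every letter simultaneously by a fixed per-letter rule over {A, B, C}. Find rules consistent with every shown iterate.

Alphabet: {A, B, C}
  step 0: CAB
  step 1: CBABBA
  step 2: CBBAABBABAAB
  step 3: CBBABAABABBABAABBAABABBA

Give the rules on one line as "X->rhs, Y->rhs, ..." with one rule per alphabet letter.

  step 2 ⇒ step 3: CBBAABBABAAB ⇒ CB·BA·BA·AB·AB·BA·BA·AB·BA·AB·AB·BA
    A ↦ AB
    B ↦ BA
    C ↦ CB

A->AB, B->BA, C->CB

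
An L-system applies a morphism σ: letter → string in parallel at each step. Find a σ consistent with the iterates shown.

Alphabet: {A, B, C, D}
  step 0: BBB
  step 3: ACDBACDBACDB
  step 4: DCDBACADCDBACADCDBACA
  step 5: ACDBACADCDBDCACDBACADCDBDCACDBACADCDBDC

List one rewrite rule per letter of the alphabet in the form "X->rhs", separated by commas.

A->DC, B->A, C->DB, D->AC

  step 4 ⇒ step 5: DCDBACADCDBACADCDBACA ⇒ AC·DB·AC·A·DC·DB·DC·AC·DB·AC·A·DC·DB·DC·AC·DB·AC·A·DC·DB·DC
    A ↦ DC
    B ↦ A
    C ↦ DB
    D ↦ AC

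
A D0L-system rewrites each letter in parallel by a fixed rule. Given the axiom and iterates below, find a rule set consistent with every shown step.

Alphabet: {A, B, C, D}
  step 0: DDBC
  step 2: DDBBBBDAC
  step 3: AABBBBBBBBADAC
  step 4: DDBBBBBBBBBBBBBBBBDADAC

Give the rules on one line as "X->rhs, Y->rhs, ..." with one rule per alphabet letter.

  step 3 ⇒ step 4: AABBBBBBBBADAC ⇒ D·D·BB·BB·BB·BB·BB·BB·BB·BB·D·A·D·AC
    A ↦ D
    B ↦ BB
    C ↦ AC
    D ↦ A

A->D, B->BB, C->AC, D->A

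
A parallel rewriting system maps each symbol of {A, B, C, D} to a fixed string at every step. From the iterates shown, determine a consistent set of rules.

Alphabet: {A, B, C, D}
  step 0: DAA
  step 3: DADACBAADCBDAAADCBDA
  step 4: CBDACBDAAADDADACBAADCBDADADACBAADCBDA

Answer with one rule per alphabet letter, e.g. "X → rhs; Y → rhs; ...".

  step 3 ⇒ step 4: DADACBAADCBDAAADCBDA ⇒ CB·DA·CB·DA·AA·D·DA·DA·CB·AA·D·CB·DA·DA·DA·CB·AA·D·CB·DA
    A ↦ DA
    B ↦ D
    C ↦ AA
    D ↦ CB

A->DA, B->D, C->AA, D->CB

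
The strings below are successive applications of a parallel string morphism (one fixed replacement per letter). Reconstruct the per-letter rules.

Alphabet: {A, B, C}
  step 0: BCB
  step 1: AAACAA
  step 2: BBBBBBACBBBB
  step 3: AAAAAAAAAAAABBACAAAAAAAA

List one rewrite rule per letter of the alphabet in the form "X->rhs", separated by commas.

  step 2 ⇒ step 3: BBBBBBACBBBB ⇒ AA·AA·AA·AA·AA·AA·BB·AC·AA·AA·AA·AA
    A ↦ BB
    B ↦ AA
    C ↦ AC

A->BB, B->AA, C->AC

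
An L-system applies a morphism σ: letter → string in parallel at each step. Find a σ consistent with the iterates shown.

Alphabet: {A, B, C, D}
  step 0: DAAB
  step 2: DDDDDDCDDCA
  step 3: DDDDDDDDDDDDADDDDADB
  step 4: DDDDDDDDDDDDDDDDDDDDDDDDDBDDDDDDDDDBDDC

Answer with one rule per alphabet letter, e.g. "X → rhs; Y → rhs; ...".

  step 3 ⇒ step 4: DDDDDDDDDDDDADDDDADB ⇒ DD·DD·DD·DD·DD·DD·DD·DD·DD·DD·DD·DD·DB·DD·DD·DD·DD·DB·DD·C
    A ↦ DB
    B ↦ C
    D ↦ DD
  step 2 ⇒ step 3: DDDDDDCDDCA ⇒ DD·DD·DD·DD·DD·DD·A·DD·DD·A·DB
    C ↦ A

A->DB, B->C, C->A, D->DD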